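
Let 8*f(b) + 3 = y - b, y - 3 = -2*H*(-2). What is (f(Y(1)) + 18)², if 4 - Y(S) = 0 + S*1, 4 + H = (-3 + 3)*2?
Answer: 15625/64 ≈ 244.14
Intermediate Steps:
H = -4 (H = -4 + (-3 + 3)*2 = -4 + 0*2 = -4 + 0 = -4)
y = -13 (y = 3 - 2*(-4)*(-2) = 3 + 8*(-2) = 3 - 16 = -13)
Y(S) = 4 - S (Y(S) = 4 - (0 + S*1) = 4 - (0 + S) = 4 - S)
f(b) = -2 - b/8 (f(b) = -3/8 + (-13 - b)/8 = -3/8 + (-13/8 - b/8) = -2 - b/8)
(f(Y(1)) + 18)² = ((-2 - (4 - 1*1)/8) + 18)² = ((-2 - (4 - 1)/8) + 18)² = ((-2 - ⅛*3) + 18)² = ((-2 - 3/8) + 18)² = (-19/8 + 18)² = (125/8)² = 15625/64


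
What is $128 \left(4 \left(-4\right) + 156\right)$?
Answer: $17920$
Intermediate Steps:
$128 \left(4 \left(-4\right) + 156\right) = 128 \left(-16 + 156\right) = 128 \cdot 140 = 17920$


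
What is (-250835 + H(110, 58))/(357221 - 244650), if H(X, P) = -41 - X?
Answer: -250986/112571 ≈ -2.2296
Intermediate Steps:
(-250835 + H(110, 58))/(357221 - 244650) = (-250835 + (-41 - 1*110))/(357221 - 244650) = (-250835 + (-41 - 110))/112571 = (-250835 - 151)*(1/112571) = -250986*1/112571 = -250986/112571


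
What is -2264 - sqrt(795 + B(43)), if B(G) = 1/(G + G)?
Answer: -2264 - sqrt(5879906)/86 ≈ -2292.2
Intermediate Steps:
B(G) = 1/(2*G)
-2264 - sqrt(795 + B(43)) = -2264 - sqrt(795 + (1/2)/43) = -2264 - sqrt(795 + (1/2)*(1/43)) = -2264 - sqrt(795 + 1/86) = -2264 - sqrt(68371/86) = -2264 - sqrt(5879906)/86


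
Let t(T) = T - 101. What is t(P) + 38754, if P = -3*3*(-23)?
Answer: 38860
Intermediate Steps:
P = 207 (P = -9*(-23) = 207)
t(T) = -101 + T
t(P) + 38754 = (-101 + 207) + 38754 = 106 + 38754 = 38860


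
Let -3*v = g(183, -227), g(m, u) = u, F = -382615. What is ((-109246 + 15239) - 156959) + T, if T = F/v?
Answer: -58117127/227 ≈ -2.5602e+5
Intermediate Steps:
v = 227/3 (v = -⅓*(-227) = 227/3 ≈ 75.667)
T = -1147845/227 (T = -382615/227/3 = -382615*3/227 = -1147845/227 ≈ -5056.6)
((-109246 + 15239) - 156959) + T = ((-109246 + 15239) - 156959) - 1147845/227 = (-94007 - 156959) - 1147845/227 = -250966 - 1147845/227 = -58117127/227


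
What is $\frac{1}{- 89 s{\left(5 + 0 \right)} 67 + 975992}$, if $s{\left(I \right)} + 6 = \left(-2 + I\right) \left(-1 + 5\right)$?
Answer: $\frac{1}{940214} \approx 1.0636 \cdot 10^{-6}$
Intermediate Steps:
$s{\left(I \right)} = -14 + 4 I$ ($s{\left(I \right)} = -6 + \left(-2 + I\right) \left(-1 + 5\right) = -6 + \left(-2 + I\right) 4 = -6 + \left(-8 + 4 I\right) = -14 + 4 I$)
$\frac{1}{- 89 s{\left(5 + 0 \right)} 67 + 975992} = \frac{1}{- 89 \left(-14 + 4 \left(5 + 0\right)\right) 67 + 975992} = \frac{1}{- 89 \left(-14 + 4 \cdot 5\right) 67 + 975992} = \frac{1}{- 89 \left(-14 + 20\right) 67 + 975992} = \frac{1}{\left(-89\right) 6 \cdot 67 + 975992} = \frac{1}{\left(-534\right) 67 + 975992} = \frac{1}{-35778 + 975992} = \frac{1}{940214}$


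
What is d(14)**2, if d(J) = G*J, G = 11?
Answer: 23716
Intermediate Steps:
d(J) = 11*J
d(14)**2 = (11*14)**2 = 154**2 = 23716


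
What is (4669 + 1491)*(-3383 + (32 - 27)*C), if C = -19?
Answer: -21424480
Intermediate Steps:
(4669 + 1491)*(-3383 + (32 - 27)*C) = (4669 + 1491)*(-3383 + (32 - 27)*(-19)) = 6160*(-3383 + 5*(-19)) = 6160*(-3383 - 95) = 6160*(-3478) = -21424480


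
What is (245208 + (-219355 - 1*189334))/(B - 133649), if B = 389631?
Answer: -163481/255982 ≈ -0.63864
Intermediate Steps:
(245208 + (-219355 - 1*189334))/(B - 133649) = (245208 + (-219355 - 1*189334))/(389631 - 133649) = (245208 + (-219355 - 189334))/255982 = (245208 - 408689)*(1/255982) = -163481*1/255982 = -163481/255982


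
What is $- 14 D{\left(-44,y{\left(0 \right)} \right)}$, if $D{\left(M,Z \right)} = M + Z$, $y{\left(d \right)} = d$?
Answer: $616$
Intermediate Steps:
$- 14 D{\left(-44,y{\left(0 \right)} \right)} = - 14 \left(-44 + 0\right) = \left(-14\right) \left(-44\right) = 616$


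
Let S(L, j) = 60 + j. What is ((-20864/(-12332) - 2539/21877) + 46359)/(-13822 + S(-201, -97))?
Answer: -3126872066664/934745076469 ≈ -3.3452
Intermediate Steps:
((-20864/(-12332) - 2539/21877) + 46359)/(-13822 + S(-201, -97)) = ((-20864/(-12332) - 2539/21877) + 46359)/(-13822 + (60 - 97)) = ((-20864*(-1/12332) - 2539*1/21877) + 46359)/(-13822 - 37) = ((5216/3083 - 2539/21877) + 46359)/(-13859) = (106282695/67446791 + 46359)*(-1/13859) = (3126872066664/67446791)*(-1/13859) = -3126872066664/934745076469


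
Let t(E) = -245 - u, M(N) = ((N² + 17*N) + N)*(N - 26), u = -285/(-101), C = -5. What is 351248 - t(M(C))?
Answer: 35501078/101 ≈ 3.5150e+5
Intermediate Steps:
u = 285/101 (u = -285*(-1/101) = 285/101 ≈ 2.8218)
M(N) = (-26 + N)*(N² + 18*N) (M(N) = (N² + 18*N)*(-26 + N) = (-26 + N)*(N² + 18*N))
t(E) = -25030/101 (t(E) = -245 - 1*285/101 = -245 - 285/101 = -25030/101)
351248 - t(M(C)) = 351248 - 1*(-25030/101) = 351248 + 25030/101 = 35501078/101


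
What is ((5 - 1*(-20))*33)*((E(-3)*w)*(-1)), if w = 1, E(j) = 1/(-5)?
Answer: 165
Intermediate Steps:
E(j) = -⅕
((5 - 1*(-20))*33)*((E(-3)*w)*(-1)) = ((5 - 1*(-20))*33)*(-⅕*1*(-1)) = ((5 + 20)*33)*(-⅕*(-1)) = (25*33)*(⅕) = 825*(⅕) = 165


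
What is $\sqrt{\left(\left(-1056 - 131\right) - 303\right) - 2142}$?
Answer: $4 i \sqrt{227} \approx 60.266 i$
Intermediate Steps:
$\sqrt{\left(\left(-1056 - 131\right) - 303\right) - 2142} = \sqrt{\left(-1187 - 303\right) - 2142} = \sqrt{-1490 - 2142} = \sqrt{-3632} = 4 i \sqrt{227}$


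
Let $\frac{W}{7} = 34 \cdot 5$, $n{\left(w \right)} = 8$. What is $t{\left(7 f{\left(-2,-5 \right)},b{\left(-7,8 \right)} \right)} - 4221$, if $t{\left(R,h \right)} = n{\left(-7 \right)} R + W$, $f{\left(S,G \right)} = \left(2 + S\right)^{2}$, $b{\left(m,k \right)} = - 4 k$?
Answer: $-3031$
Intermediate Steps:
$W = 1190$ ($W = 7 \cdot 34 \cdot 5 = 7 \cdot 170 = 1190$)
$t{\left(R,h \right)} = 1190 + 8 R$ ($t{\left(R,h \right)} = 8 R + 1190 = 1190 + 8 R$)
$t{\left(7 f{\left(-2,-5 \right)},b{\left(-7,8 \right)} \right)} - 4221 = \left(1190 + 8 \cdot 7 \left(2 - 2\right)^{2}\right) - 4221 = \left(1190 + 8 \cdot 7 \cdot 0^{2}\right) - 4221 = \left(1190 + 8 \cdot 7 \cdot 0\right) - 4221 = \left(1190 + 8 \cdot 0\right) - 4221 = \left(1190 + 0\right) - 4221 = 1190 - 4221 = -3031$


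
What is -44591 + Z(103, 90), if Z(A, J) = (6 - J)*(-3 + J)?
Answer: -51899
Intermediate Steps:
Z(A, J) = (-3 + J)*(6 - J)
-44591 + Z(103, 90) = -44591 + (-18 - 1*90² + 9*90) = -44591 + (-18 - 1*8100 + 810) = -44591 + (-18 - 8100 + 810) = -44591 - 7308 = -51899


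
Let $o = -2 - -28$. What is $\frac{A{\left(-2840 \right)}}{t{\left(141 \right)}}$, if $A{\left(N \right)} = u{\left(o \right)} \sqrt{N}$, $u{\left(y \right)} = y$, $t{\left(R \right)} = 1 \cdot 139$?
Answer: $\frac{52 i \sqrt{710}}{139} \approx 9.9682 i$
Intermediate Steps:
$o = 26$ ($o = -2 + 28 = 26$)
$t{\left(R \right)} = 139$
$A{\left(N \right)} = 26 \sqrt{N}$
$\frac{A{\left(-2840 \right)}}{t{\left(141 \right)}} = \frac{26 \sqrt{-2840}}{139} = 26 \cdot 2 i \sqrt{710} \cdot \frac{1}{139} = 52 i \sqrt{710} \cdot \frac{1}{139} = \frac{52 i \sqrt{710}}{139}$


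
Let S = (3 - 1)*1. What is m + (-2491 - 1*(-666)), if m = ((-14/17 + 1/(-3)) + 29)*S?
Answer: -90235/51 ≈ -1769.3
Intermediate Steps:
S = 2 (S = 2*1 = 2)
m = 2840/51 (m = ((-14/17 + 1/(-3)) + 29)*2 = ((-14*1/17 + 1*(-⅓)) + 29)*2 = ((-14/17 - ⅓) + 29)*2 = (-59/51 + 29)*2 = (1420/51)*2 = 2840/51 ≈ 55.686)
m + (-2491 - 1*(-666)) = 2840/51 + (-2491 - 1*(-666)) = 2840/51 + (-2491 + 666) = 2840/51 - 1825 = -90235/51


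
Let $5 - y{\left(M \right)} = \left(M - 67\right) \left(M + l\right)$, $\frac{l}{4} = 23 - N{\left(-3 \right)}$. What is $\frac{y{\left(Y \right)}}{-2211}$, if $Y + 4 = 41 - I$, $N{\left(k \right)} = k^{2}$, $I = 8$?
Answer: $- \frac{3235}{2211} \approx -1.4631$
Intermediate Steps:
$l = 56$ ($l = 4 \left(23 - \left(-3\right)^{2}\right) = 4 \left(23 - 9\right) = 4 \cdot 14 = 56$)
$Y = 29$ ($Y = -4 + \left(41 - 8\right) = -4 + 33 = 29$)
$y{\left(M \right)} = 5 - \left(-67 + M\right) \left(56 + M\right)$ ($y{\left(M \right)} = 5 - \left(M - 67\right) \left(M + 56\right) = 5 - \left(-67 + M\right) \left(56 + M\right)$)
$\frac{y{\left(Y \right)}}{-2211} = \frac{3757 - 29^{2} + 11 \cdot 29}{-2211} = \left(3757 - 841 + 319\right) \left(- \frac{1}{2211}\right) = 3235 \left(- \frac{1}{2211}\right) = - \frac{3235}{2211}$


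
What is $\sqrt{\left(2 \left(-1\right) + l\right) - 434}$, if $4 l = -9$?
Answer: $\frac{i \sqrt{1753}}{2} \approx 20.934 i$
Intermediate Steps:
$l = - \frac{9}{4}$ ($l = \frac{1}{4} \left(-9\right) = - \frac{9}{4} \approx -2.25$)
$\sqrt{\left(2 \left(-1\right) + l\right) - 434} = \sqrt{\left(2 \left(-1\right) - \frac{9}{4}\right) - 434} = \sqrt{\left(-2 - \frac{9}{4}\right) - 434} = \sqrt{- \frac{17}{4} - 434} = \sqrt{- \frac{1753}{4}} = \frac{i \sqrt{1753}}{2}$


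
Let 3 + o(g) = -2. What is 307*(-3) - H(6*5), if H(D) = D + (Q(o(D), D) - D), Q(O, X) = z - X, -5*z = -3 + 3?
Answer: -891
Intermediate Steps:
o(g) = -5 (o(g) = -3 - 2 = -5)
z = 0 (z = -(-3 + 3)/5 = -1/5*0 = 0)
Q(O, X) = -X (Q(O, X) = 0 - X = -X)
H(D) = -D (H(D) = D + (-D - D) = D - 2*D = -D)
307*(-3) - H(6*5) = 307*(-3) - (-1)*6*5 = -921 - (-1)*30 = -921 - 1*(-30) = -921 + 30 = -891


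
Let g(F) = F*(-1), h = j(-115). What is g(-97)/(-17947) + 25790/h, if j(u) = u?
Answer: -92572857/412781 ≈ -224.27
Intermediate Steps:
h = -115
g(F) = -F
g(-97)/(-17947) + 25790/h = -1*(-97)/(-17947) + 25790/(-115) = 97*(-1/17947) + 25790*(-1/115) = -97/17947 - 5158/23 = -92572857/412781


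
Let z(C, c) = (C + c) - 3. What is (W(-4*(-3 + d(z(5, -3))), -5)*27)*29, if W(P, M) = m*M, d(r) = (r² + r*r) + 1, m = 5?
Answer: -19575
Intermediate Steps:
z(C, c) = -3 + C + c
d(r) = 1 + 2*r² (d(r) = (r² + r²) + 1 = 2*r² + 1 = 1 + 2*r²)
W(P, M) = 5*M
(W(-4*(-3 + d(z(5, -3))), -5)*27)*29 = ((5*(-5))*27)*29 = -25*27*29 = -675*29 = -19575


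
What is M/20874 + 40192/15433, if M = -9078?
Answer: 116477839/53691407 ≈ 2.1694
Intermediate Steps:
M/20874 + 40192/15433 = -9078/20874 + 40192/15433 = -9078*1/20874 + 40192*(1/15433) = -1513/3479 + 40192/15433 = 116477839/53691407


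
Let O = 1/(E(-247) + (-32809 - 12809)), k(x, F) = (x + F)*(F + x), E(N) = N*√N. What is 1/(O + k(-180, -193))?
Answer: 291624282565345/40573394802687097784 - 247*I*√247/40573394802687097784 ≈ 7.1876e-6 - 9.5676e-17*I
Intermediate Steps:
E(N) = N^(3/2)
k(x, F) = (F + x)² (k(x, F) = (F + x)*(F + x) = (F + x)²)
O = 1/(-45618 - 247*I*√247) (O = 1/((-247)^(3/2) + (-32809 - 12809)) = 1/(-247*I*√247 - 45618) = 1/(-45618 - 247*I*√247) ≈ -2.1764e-5 + 1.852e-6*I)
1/(O + k(-180, -193)) = 1/(I/(-45618*I + 247*√247) + (-193 - 180)²) = 1/(I/(-45618*I + 247*√247) + (-373)²) = 1/(I/(-45618*I + 247*√247) + 139129) = 1/(139129 + I/(-45618*I + 247*√247))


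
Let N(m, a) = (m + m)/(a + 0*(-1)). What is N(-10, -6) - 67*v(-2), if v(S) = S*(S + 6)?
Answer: 1618/3 ≈ 539.33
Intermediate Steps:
N(m, a) = 2*m/a (N(m, a) = (2*m)/(a + 0) = (2*m)/a = 2*m/a)
v(S) = S*(6 + S)
N(-10, -6) - 67*v(-2) = 2*(-10)/(-6) - (-134)*(6 - 2) = 2*(-10)*(-1/6) - (-134)*4 = 10/3 - 67*(-8) = 10/3 + 536 = 1618/3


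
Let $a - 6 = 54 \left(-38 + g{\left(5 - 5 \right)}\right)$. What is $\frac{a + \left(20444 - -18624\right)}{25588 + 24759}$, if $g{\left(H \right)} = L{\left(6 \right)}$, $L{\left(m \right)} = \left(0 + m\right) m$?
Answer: $\frac{38966}{50347} \approx 0.77395$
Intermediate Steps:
$L{\left(m \right)} = m^{2}$ ($L{\left(m \right)} = m m = m^{2}$)
$g{\left(H \right)} = 36$ ($g{\left(H \right)} = 6^{2} = 36$)
$a = -102$ ($a = 6 + 54 \left(-38 + 36\right) = 6 + 54 \left(-2\right) = 6 - 108 = -102$)
$\frac{a + \left(20444 - -18624\right)}{25588 + 24759} = \frac{-102 + \left(20444 - -18624\right)}{25588 + 24759} = \frac{-102 + \left(20444 + 18624\right)}{50347} = \left(-102 + 39068\right) \frac{1}{50347} = 38966 \cdot \frac{1}{50347} = \frac{38966}{50347}$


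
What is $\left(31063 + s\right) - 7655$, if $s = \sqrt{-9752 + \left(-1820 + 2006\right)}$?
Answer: $23408 + i \sqrt{9566} \approx 23408.0 + 97.806 i$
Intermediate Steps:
$s = i \sqrt{9566}$ ($s = \sqrt{-9752 + 186} = \sqrt{-9566} = i \sqrt{9566} \approx 97.806 i$)
$\left(31063 + s\right) - 7655 = \left(31063 + i \sqrt{9566}\right) - 7655 = 23408 + i \sqrt{9566}$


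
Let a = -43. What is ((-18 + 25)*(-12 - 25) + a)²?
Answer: 91204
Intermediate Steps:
((-18 + 25)*(-12 - 25) + a)² = ((-18 + 25)*(-12 - 25) - 43)² = (7*(-37) - 43)² = (-259 - 43)² = (-302)² = 91204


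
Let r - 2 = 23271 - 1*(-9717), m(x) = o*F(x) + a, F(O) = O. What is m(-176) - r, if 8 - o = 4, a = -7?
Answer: -33701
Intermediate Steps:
o = 4 (o = 8 - 1*4 = 8 - 4 = 4)
m(x) = -7 + 4*x (m(x) = 4*x - 7 = -7 + 4*x)
r = 32990 (r = 2 + (23271 - 1*(-9717)) = 2 + (23271 + 9717) = 2 + 32988 = 32990)
m(-176) - r = (-7 + 4*(-176)) - 1*32990 = (-7 - 704) - 32990 = -711 - 32990 = -33701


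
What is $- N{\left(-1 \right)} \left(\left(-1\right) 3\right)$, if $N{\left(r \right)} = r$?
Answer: $-3$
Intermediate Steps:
$- N{\left(-1 \right)} \left(\left(-1\right) 3\right) = \left(-1\right) \left(-1\right) \left(\left(-1\right) 3\right) = 1 \left(-3\right) = -3$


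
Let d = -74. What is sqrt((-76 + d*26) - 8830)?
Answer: 19*I*sqrt(30) ≈ 104.07*I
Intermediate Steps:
sqrt((-76 + d*26) - 8830) = sqrt((-76 - 74*26) - 8830) = sqrt((-76 - 1924) - 8830) = sqrt(-2000 - 8830) = sqrt(-10830) = 19*I*sqrt(30)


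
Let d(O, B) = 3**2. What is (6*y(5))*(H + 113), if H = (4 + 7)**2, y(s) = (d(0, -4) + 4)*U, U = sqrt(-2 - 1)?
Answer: 18252*I*sqrt(3) ≈ 31613.0*I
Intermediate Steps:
d(O, B) = 9
U = I*sqrt(3) (U = sqrt(-3) = I*sqrt(3) ≈ 1.732*I)
y(s) = 13*I*sqrt(3) (y(s) = (9 + 4)*(I*sqrt(3)) = 13*(I*sqrt(3)) = 13*I*sqrt(3))
H = 121 (H = 11**2 = 121)
(6*y(5))*(H + 113) = (6*(13*I*sqrt(3)))*(121 + 113) = (78*I*sqrt(3))*234 = 18252*I*sqrt(3)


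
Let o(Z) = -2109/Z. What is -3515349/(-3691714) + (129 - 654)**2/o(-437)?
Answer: 7801183214163/136593418 ≈ 57112.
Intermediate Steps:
-3515349/(-3691714) + (129 - 654)**2/o(-437) = -3515349/(-3691714) + (129 - 654)**2/((-2109/(-437))) = -3515349*(-1/3691714) + (-525)**2/((-2109*(-1/437))) = 3515349/3691714 + 275625/(111/23) = 3515349/3691714 + 275625*(23/111) = 3515349/3691714 + 2113125/37 = 7801183214163/136593418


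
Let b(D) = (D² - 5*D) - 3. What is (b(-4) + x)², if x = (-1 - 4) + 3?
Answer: 961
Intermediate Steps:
x = -2 (x = -5 + 3 = -2)
b(D) = -3 + D² - 5*D
(b(-4) + x)² = ((-3 + (-4)² - 5*(-4)) - 2)² = ((-3 + 16 + 20) - 2)² = (33 - 2)² = 31² = 961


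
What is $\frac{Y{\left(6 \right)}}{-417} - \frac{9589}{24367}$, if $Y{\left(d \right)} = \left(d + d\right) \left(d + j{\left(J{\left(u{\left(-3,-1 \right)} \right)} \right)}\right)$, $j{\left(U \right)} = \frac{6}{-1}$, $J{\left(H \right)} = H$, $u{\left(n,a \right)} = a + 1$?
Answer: $- \frac{9589}{24367} \approx -0.39352$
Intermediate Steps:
$u{\left(n,a \right)} = 1 + a$
$j{\left(U \right)} = -6$ ($j{\left(U \right)} = 6 \left(-1\right) = -6$)
$Y{\left(d \right)} = 2 d \left(-6 + d\right)$ ($Y{\left(d \right)} = \left(d + d\right) \left(d - 6\right) = 2 d \left(-6 + d\right)$)
$\frac{Y{\left(6 \right)}}{-417} - \frac{9589}{24367} = \frac{2 \cdot 6 \left(-6 + 6\right)}{-417} - \frac{9589}{24367} = 2 \cdot 6 \cdot 0 \left(- \frac{1}{417}\right) - \frac{9589}{24367} = 0 \left(- \frac{1}{417}\right) - \frac{9589}{24367} = 0 - \frac{9589}{24367} = - \frac{9589}{24367}$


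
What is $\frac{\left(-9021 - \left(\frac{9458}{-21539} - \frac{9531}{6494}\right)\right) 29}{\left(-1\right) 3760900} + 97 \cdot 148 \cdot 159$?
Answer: $\frac{2825343549378754697}{1237772063528} \approx 2.2826 \cdot 10^{6}$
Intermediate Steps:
$\frac{\left(-9021 - \left(\frac{9458}{-21539} - \frac{9531}{6494}\right)\right) 29}{\left(-1\right) 3760900} + 97 \cdot 148 \cdot 159 = \frac{\left(-9021 - \left(9458 \left(- \frac{1}{21539}\right) - \frac{9531}{6494}\right)\right) 29}{-3760900} + 14356 \cdot 159 = \left(-9021 - \left(- \frac{9458}{21539} - \frac{9531}{6494}\right)\right) 29 \left(- \frac{1}{3760900}\right) + 2282604 = \left(-9021 - - \frac{15688733}{8227898}\right) 29 \left(- \frac{1}{3760900}\right) + 2282604 = \left(-9021 + \frac{15688733}{8227898}\right) 29 \left(- \frac{1}{3760900}\right) + 2282604 = \left(- \frac{74208179125}{8227898}\right) 29 \left(- \frac{1}{3760900}\right) + 2282604 = \left(- \frac{2152037194625}{8227898}\right) \left(- \frac{1}{3760900}\right) + 2282604 = \frac{86081487785}{1237772063528} + 2282604 = \frac{2825343549378754697}{1237772063528}$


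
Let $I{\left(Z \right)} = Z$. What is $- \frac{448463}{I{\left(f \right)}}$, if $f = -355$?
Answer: $\frac{448463}{355} \approx 1263.3$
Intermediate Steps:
$- \frac{448463}{I{\left(f \right)}} = - \frac{448463}{-355} = \left(-448463\right) \left(- \frac{1}{355}\right) = \frac{448463}{355}$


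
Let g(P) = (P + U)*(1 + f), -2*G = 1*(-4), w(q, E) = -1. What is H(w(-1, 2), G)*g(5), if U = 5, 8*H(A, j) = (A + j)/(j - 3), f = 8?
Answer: -45/4 ≈ -11.250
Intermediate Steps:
G = 2 (G = -(-4)/2 = -1/2*(-4) = 2)
H(A, j) = (A + j)/(8*(-3 + j)) (H(A, j) = ((A + j)/(j - 3))/8 = ((A + j)/(-3 + j))/8 = (A + j)/(8*(-3 + j)))
g(P) = 45 + 9*P (g(P) = (P + 5)*(1 + 8) = (5 + P)*9 = 45 + 9*P)
H(w(-1, 2), G)*g(5) = ((-1 + 2)/(8*(-3 + 2)))*(45 + 9*5) = ((1/8)*1/(-1))*(45 + 45) = ((1/8)*(-1)*1)*90 = -1/8*90 = -45/4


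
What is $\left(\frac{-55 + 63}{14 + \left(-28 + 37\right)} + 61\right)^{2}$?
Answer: $\frac{1990921}{529} \approx 3763.6$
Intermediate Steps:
$\left(\frac{-55 + 63}{14 + \left(-28 + 37\right)} + 61\right)^{2} = \left(\frac{8}{14 + 9} + 61\right)^{2} = \left(\frac{8}{23} + 61\right)^{2} = \left(\frac{1411}{23}\right)^{2} = \frac{1990921}{529}$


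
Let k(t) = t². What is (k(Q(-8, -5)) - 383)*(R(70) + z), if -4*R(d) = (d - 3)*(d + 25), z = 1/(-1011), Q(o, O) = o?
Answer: 2052771061/4044 ≈ 5.0761e+5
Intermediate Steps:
z = -1/1011 ≈ -0.00098912
R(d) = -(-3 + d)*(25 + d)/4 (R(d) = -(d - 3)*(d + 25)/4 = -(-3 + d)*(25 + d)/4)
(k(Q(-8, -5)) - 383)*(R(70) + z) = ((-8)² - 383)*((75/4 - 11/2*70 - ¼*70²) - 1/1011) = (64 - 383)*((75/4 - 385 - ¼*4900) - 1/1011) = -319*((75/4 - 385 - 1225) - 1/1011) = -319*(-6365/4 - 1/1011) = -319*(-6435019/4044) = 2052771061/4044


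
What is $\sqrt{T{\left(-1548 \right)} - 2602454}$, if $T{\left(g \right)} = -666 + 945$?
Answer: $5 i \sqrt{104087} \approx 1613.1 i$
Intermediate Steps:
$T{\left(g \right)} = 279$
$\sqrt{T{\left(-1548 \right)} - 2602454} = \sqrt{279 - 2602454} = \sqrt{-2602175} = 5 i \sqrt{104087}$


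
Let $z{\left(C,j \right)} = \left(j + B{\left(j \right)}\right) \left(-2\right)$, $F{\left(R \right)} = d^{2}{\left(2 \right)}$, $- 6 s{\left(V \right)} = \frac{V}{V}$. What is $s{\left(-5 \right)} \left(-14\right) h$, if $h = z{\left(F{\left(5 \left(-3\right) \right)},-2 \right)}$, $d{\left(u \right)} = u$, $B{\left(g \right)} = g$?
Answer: $\frac{56}{3} \approx 18.667$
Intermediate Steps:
$s{\left(V \right)} = - \frac{1}{6}$ ($s{\left(V \right)} = - \frac{V \frac{1}{V}}{6} = \left(- \frac{1}{6}\right) 1 = - \frac{1}{6}$)
$F{\left(R \right)} = 4$ ($F{\left(R \right)} = 2^{2} = 4$)
$z{\left(C,j \right)} = - 4 j$ ($z{\left(C,j \right)} = \left(j + j\right) \left(-2\right) = 2 j \left(-2\right) = - 4 j$)
$h = 8$ ($h = \left(-4\right) \left(-2\right) = 8$)
$s{\left(-5 \right)} \left(-14\right) h = \left(- \frac{1}{6}\right) \left(-14\right) 8 = \frac{7}{3} \cdot 8 = \frac{56}{3}$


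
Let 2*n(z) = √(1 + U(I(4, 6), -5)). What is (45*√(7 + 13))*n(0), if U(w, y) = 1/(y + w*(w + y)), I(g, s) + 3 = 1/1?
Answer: 75*√2 ≈ 106.07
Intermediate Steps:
I(g, s) = -2 (I(g, s) = -3 + 1/1 = -3 + 1 = -2)
n(z) = √10/6 (n(z) = √(1 + 1/(-5 + (-2)² - 2*(-5)))/2 = √(1 + 1/(-5 + 4 + 10))/2 = √(1 + 1/9)/2 = √(1 + ⅑)/2 = √(10/9)/2 = (√10/3)/2 = √10/6)
(45*√(7 + 13))*n(0) = (45*√(7 + 13))*(√10/6) = (45*√20)*(√10/6) = (45*(2*√5))*(√10/6) = (90*√5)*(√10/6) = 75*√2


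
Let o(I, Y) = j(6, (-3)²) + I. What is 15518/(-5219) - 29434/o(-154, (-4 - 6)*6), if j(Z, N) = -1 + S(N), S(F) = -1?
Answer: 75597619/407082 ≈ 185.71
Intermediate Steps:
j(Z, N) = -2 (j(Z, N) = -1 - 1 = -2)
o(I, Y) = -2 + I
15518/(-5219) - 29434/o(-154, (-4 - 6)*6) = 15518/(-5219) - 29434/(-2 - 154) = 15518*(-1/5219) - 29434/(-156) = -15518/5219 - 29434*(-1/156) = -15518/5219 + 14717/78 = 75597619/407082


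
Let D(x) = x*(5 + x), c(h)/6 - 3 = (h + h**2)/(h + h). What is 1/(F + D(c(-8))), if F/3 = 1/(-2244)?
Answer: -748/4489 ≈ -0.16663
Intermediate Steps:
c(h) = 18 + 3*(h + h**2)/h (c(h) = 18 + 6*((h + h**2)/(h + h)) = 18 + 6*((h + h**2)/((2*h))) = 18 + 6*((h + h**2)*(1/(2*h))) = 18 + 6*((h + h**2)/(2*h)) = 18 + 3*(h + h**2)/h)
F = -1/748 (F = 3/(-2244) = 3*(-1/2244) = -1/748 ≈ -0.0013369)
1/(F + D(c(-8))) = 1/(-1/748 + (21 + 3*(-8))*(5 + (21 + 3*(-8)))) = 1/(-1/748 + (21 - 24)*(5 + (21 - 24))) = 1/(-1/748 - 3*(5 - 3)) = 1/(-1/748 - 3*2) = 1/(-1/748 - 6) = 1/(-4489/748) = -748/4489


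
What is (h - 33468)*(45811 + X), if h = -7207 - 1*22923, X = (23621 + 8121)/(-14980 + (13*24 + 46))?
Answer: -21299501243300/7311 ≈ -2.9133e+9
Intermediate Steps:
X = -15871/7311 (X = 31742/(-14980 + (312 + 46)) = 31742/(-14980 + 358) = 31742/(-14622) = 31742*(-1/14622) = -15871/7311 ≈ -2.1708)
h = -30130 (h = -7207 - 22923 = -30130)
(h - 33468)*(45811 + X) = (-30130 - 33468)*(45811 - 15871/7311) = -63598*334908350/7311 = -21299501243300/7311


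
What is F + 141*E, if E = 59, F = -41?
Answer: 8278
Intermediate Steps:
F + 141*E = -41 + 141*59 = -41 + 8319 = 8278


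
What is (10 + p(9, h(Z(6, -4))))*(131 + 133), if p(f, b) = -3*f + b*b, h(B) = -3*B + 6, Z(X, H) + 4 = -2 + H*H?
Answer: 147576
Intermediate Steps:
Z(X, H) = -6 + H² (Z(X, H) = -4 + (-2 + H*H) = -4 + (-2 + H²) = -6 + H²)
h(B) = 6 - 3*B
p(f, b) = b² - 3*f (p(f, b) = -3*f + b² = b² - 3*f)
(10 + p(9, h(Z(6, -4))))*(131 + 133) = (10 + ((6 - 3*(-6 + (-4)²))² - 3*9))*(131 + 133) = (10 + ((6 - 3*(-6 + 16))² - 27))*264 = (10 + ((6 - 3*10)² - 27))*264 = (10 + ((6 - 30)² - 27))*264 = (10 + ((-24)² - 27))*264 = (10 + (576 - 27))*264 = (10 + 549)*264 = 559*264 = 147576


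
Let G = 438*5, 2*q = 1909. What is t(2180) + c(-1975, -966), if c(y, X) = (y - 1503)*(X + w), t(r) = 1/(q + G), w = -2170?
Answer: 68594173314/6289 ≈ 1.0907e+7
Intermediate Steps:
q = 1909/2 (q = (½)*1909 = 1909/2 ≈ 954.50)
G = 2190
t(r) = 2/6289 (t(r) = 1/(1909/2 + 2190) = 1/(6289/2) = 2/6289)
c(y, X) = (-2170 + X)*(-1503 + y) (c(y, X) = (y - 1503)*(X - 2170) = (-1503 + y)*(-2170 + X) = (-2170 + X)*(-1503 + y))
t(2180) + c(-1975, -966) = 2/6289 + (3261510 - 2170*(-1975) - 1503*(-966) - 966*(-1975)) = 2/6289 + (3261510 + 4285750 + 1451898 + 1907850) = 2/6289 + 10907008 = 68594173314/6289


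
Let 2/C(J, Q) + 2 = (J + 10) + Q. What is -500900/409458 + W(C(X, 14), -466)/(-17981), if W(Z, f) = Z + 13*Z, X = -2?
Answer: -22518140353/18406160745 ≈ -1.2234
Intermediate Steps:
C(J, Q) = 2/(8 + J + Q) (C(J, Q) = 2/(-2 + ((J + 10) + Q)) = 2/(-2 + ((10 + J) + Q)) = 2/(-2 + (10 + J + Q)) = 2/(8 + J + Q))
W(Z, f) = 14*Z
-500900/409458 + W(C(X, 14), -466)/(-17981) = -500900/409458 + (14*(2/(8 - 2 + 14)))/(-17981) = -500900*1/409458 + (14*(2/20))*(-1/17981) = -250450/204729 + (14*(2*(1/20)))*(-1/17981) = -250450/204729 + (14*(⅒))*(-1/17981) = -250450/204729 + (7/5)*(-1/17981) = -250450/204729 - 7/89905 = -22518140353/18406160745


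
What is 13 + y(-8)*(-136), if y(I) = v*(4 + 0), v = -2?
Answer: 1101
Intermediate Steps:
y(I) = -8 (y(I) = -2*(4 + 0) = -2*4 = -8)
13 + y(-8)*(-136) = 13 - 8*(-136) = 13 + 1088 = 1101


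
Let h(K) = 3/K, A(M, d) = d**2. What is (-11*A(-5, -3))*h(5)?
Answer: -297/5 ≈ -59.400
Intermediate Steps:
(-11*A(-5, -3))*h(5) = (-11*(-3)**2)*(3/5) = (-11*9)*(3*(1/5)) = -99*3/5 = -297/5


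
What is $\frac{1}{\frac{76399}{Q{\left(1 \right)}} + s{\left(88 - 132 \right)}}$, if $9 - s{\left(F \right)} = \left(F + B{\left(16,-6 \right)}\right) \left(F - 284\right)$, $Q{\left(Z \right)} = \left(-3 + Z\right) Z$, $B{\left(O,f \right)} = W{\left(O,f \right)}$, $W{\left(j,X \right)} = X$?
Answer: $- \frac{2}{109181} \approx -1.8318 \cdot 10^{-5}$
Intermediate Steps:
$B{\left(O,f \right)} = f$
$Q{\left(Z \right)} = Z \left(-3 + Z\right)$
$s{\left(F \right)} = 9 - \left(-284 + F\right) \left(-6 + F\right)$ ($s{\left(F \right)} = 9 - \left(F - 6\right) \left(F - 284\right) = 9 - \left(-6 + F\right) \left(-284 + F\right) = 9 - \left(-284 + F\right) \left(-6 + F\right)$)
$\frac{1}{\frac{76399}{Q{\left(1 \right)}} + s{\left(88 - 132 \right)}} = \frac{1}{\frac{76399}{1 \left(-3 + 1\right)} - \left(1695 + \left(88 - 132\right)^{2} - 290 \left(88 - 132\right)\right)} = \frac{1}{\frac{76399}{1 \left(-2\right)} - 16391} = \frac{1}{\frac{76399}{-2} - 16391} = \frac{1}{76399 \left(- \frac{1}{2}\right) - 16391} = \frac{1}{- \frac{76399}{2} - 16391} = \frac{1}{- \frac{109181}{2}} = - \frac{2}{109181}$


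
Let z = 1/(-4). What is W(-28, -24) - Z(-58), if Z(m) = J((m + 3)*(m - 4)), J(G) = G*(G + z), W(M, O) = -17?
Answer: -23254529/2 ≈ -1.1627e+7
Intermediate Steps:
z = -¼ ≈ -0.25000
J(G) = G*(-¼ + G) (J(G) = G*(G - ¼) = G*(-¼ + G))
Z(m) = (-4 + m)*(3 + m)*(-¼ + (-4 + m)*(3 + m)) (Z(m) = ((m + 3)*(m - 4))*(-¼ + (m + 3)*(m - 4)) = ((3 + m)*(-4 + m))*(-¼ + (3 + m)*(-4 + m)) = ((-4 + m)*(3 + m))*(-¼ + (-4 + m)*(3 + m)) = (-4 + m)*(3 + m)*(-¼ + (-4 + m)*(3 + m)))
W(-28, -24) - Z(-58) = -17 - (12 - 58 - 1*(-58)²)*(49 - 4*(-58)² + 4*(-58))/4 = -17 - (12 - 58 - 1*3364)*(49 - 4*3364 - 232)/4 = -17 - (12 - 58 - 3364)*(49 - 13456 - 232)/4 = -17 - (-3410)*(-13639)/4 = -17 - 1*23254495/2 = -17 - 23254495/2 = -23254529/2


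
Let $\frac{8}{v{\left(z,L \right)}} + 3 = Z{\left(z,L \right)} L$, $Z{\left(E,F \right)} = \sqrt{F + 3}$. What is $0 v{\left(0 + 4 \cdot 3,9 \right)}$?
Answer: $0$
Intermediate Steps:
$Z{\left(E,F \right)} = \sqrt{3 + F}$
$v{\left(z,L \right)} = \frac{8}{-3 + L \sqrt{3 + L}}$ ($v{\left(z,L \right)} = \frac{8}{-3 + \sqrt{3 + L} L} = \frac{8}{-3 + L \sqrt{3 + L}}$)
$0 v{\left(0 + 4 \cdot 3,9 \right)} = 0 \frac{8}{-3 + 9 \sqrt{3 + 9}} = 0 \frac{8}{-3 + 9 \sqrt{12}} = 0 \frac{8}{-3 + 9 \cdot 2 \sqrt{3}} = 0 \frac{8}{-3 + 18 \sqrt{3}} = 0$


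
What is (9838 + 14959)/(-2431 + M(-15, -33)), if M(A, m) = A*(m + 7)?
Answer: -24797/2041 ≈ -12.149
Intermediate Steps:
M(A, m) = A*(7 + m)
(9838 + 14959)/(-2431 + M(-15, -33)) = (9838 + 14959)/(-2431 - 15*(7 - 33)) = 24797/(-2431 - 15*(-26)) = 24797/(-2431 + 390) = 24797/(-2041) = 24797*(-1/2041) = -24797/2041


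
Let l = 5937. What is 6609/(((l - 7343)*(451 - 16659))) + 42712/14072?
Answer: 121679149103/40084880032 ≈ 3.0355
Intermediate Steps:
6609/(((l - 7343)*(451 - 16659))) + 42712/14072 = 6609/(((5937 - 7343)*(451 - 16659))) + 42712/14072 = 6609/((-1406*(-16208))) + 42712*(1/14072) = 6609/22788448 + 5339/1759 = 121679149103/40084880032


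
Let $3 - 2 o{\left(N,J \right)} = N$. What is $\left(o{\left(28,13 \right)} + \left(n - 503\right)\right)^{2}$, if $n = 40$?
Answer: $\frac{904401}{4} \approx 2.261 \cdot 10^{5}$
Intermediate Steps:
$o{\left(N,J \right)} = \frac{3}{2} - \frac{N}{2}$
$\left(o{\left(28,13 \right)} + \left(n - 503\right)\right)^{2} = \left(\left(\frac{3}{2} - 14\right) + \left(40 - 503\right)\right)^{2} = \left(\left(\frac{3}{2} - 14\right) - 463\right)^{2} = \left(- \frac{25}{2} - 463\right)^{2} = \left(- \frac{951}{2}\right)^{2} = \frac{904401}{4}$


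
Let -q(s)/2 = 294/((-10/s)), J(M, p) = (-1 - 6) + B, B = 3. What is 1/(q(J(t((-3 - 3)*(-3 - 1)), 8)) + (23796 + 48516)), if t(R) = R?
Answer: 5/360384 ≈ 1.3874e-5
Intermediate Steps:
J(M, p) = -4 (J(M, p) = (-1 - 6) + 3 = -7 + 3 = -4)
q(s) = 294*s/5 (q(s) = -588/((-10/s)) = -588*(-s/10) = -(-294)*s/5 = 294*s/5)
1/(q(J(t((-3 - 3)*(-3 - 1)), 8)) + (23796 + 48516)) = 1/((294/5)*(-4) + (23796 + 48516)) = 1/(-1176/5 + 72312) = 1/(360384/5) = 5/360384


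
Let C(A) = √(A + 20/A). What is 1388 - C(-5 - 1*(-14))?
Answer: 1388 - √101/3 ≈ 1384.7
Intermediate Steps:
1388 - C(-5 - 1*(-14)) = 1388 - √((-5 - 1*(-14)) + 20/(-5 - 1*(-14))) = 1388 - √((-5 + 14) + 20/(-5 + 14)) = 1388 - √(9 + 20/9) = 1388 - √(101/9) = 1388 - √101/3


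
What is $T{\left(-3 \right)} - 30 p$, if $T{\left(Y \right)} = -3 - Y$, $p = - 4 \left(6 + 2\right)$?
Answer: $960$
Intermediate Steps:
$p = -32$ ($p = \left(-4\right) 8 = -32$)
$T{\left(-3 \right)} - 30 p = \left(-3 - -3\right) - -960 = \left(-3 + 3\right) + 960 = 0 + 960 = 960$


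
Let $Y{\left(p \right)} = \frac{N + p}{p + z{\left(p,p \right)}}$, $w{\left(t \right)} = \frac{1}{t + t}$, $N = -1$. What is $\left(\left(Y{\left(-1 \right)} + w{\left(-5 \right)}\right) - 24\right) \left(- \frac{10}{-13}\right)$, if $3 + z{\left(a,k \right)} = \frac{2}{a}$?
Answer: $- \frac{713}{39} \approx -18.282$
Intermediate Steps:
$z{\left(a,k \right)} = -3 + \frac{2}{a}$
$w{\left(t \right)} = \frac{1}{2 t}$
$Y{\left(p \right)} = \frac{-1 + p}{-3 + p + \frac{2}{p}}$ ($Y{\left(p \right)} = \frac{-1 + p}{p - \left(3 - \frac{2}{p}\right)} = \frac{-1 + p}{-3 + p + \frac{2}{p}}$)
$\left(\left(Y{\left(-1 \right)} + w{\left(-5 \right)}\right) - 24\right) \left(- \frac{10}{-13}\right) = \left(\left(- \frac{1}{-2 - 1} + \frac{1}{2 \left(-5\right)}\right) - 24\right) \left(- \frac{10}{-13}\right) = \left(\left(- \frac{1}{-3} + \frac{1}{2} \left(- \frac{1}{5}\right)\right) - 24\right) \left(\left(-10\right) \left(- \frac{1}{13}\right)\right) = \left(\left(\left(-1\right) \left(- \frac{1}{3}\right) - \frac{1}{10}\right) - 24\right) \frac{10}{13} = \left(\left(\frac{1}{3} - \frac{1}{10}\right) - 24\right) \frac{10}{13} = \left(\frac{7}{30} - 24\right) \frac{10}{13} = \left(- \frac{713}{30}\right) \frac{10}{13} = - \frac{713}{39}$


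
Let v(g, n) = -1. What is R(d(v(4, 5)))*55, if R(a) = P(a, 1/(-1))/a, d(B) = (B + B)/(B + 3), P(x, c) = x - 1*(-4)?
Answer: -165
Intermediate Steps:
P(x, c) = 4 + x (P(x, c) = x + 4 = 4 + x)
d(B) = 2*B/(3 + B) (d(B) = (2*B)/(3 + B) = 2*B/(3 + B))
R(a) = (4 + a)/a
R(d(v(4, 5)))*55 = ((4 + 2*(-1)/(3 - 1))/((2*(-1)/(3 - 1))))*55 = ((4 + 2*(-1)/2)/((2*(-1)/2)))*55 = ((4 + 2*(-1)*(½))/((2*(-1)*(½))))*55 = ((4 - 1)/(-1))*55 = -1*3*55 = -3*55 = -165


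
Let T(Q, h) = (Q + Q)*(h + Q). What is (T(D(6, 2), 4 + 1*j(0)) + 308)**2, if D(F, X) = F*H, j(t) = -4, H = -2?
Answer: 355216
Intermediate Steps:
D(F, X) = -2*F (D(F, X) = F*(-2) = -2*F)
T(Q, h) = 2*Q*(Q + h) (T(Q, h) = (2*Q)*(Q + h) = 2*Q*(Q + h))
(T(D(6, 2), 4 + 1*j(0)) + 308)**2 = (2*(-2*6)*(-2*6 + (4 + 1*(-4))) + 308)**2 = (2*(-12)*(-12 + (4 - 4)) + 308)**2 = (2*(-12)*(-12 + 0) + 308)**2 = (2*(-12)*(-12) + 308)**2 = (288 + 308)**2 = 596**2 = 355216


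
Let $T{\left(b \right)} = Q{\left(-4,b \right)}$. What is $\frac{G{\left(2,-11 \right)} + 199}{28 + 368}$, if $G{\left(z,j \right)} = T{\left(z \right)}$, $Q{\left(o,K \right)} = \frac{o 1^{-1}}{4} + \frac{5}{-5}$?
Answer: $\frac{197}{396} \approx 0.49747$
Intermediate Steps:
$Q{\left(o,K \right)} = -1 + \frac{o}{4}$ ($Q{\left(o,K \right)} = o 1 \cdot \frac{1}{4} + 5 \left(- \frac{1}{5}\right) = o \frac{1}{4} - 1 = \frac{o}{4} - 1 = -1 + \frac{o}{4}$)
$T{\left(b \right)} = -2$ ($T{\left(b \right)} = -1 + \frac{1}{4} \left(-4\right) = -1 - 1 = -2$)
$G{\left(z,j \right)} = -2$
$\frac{G{\left(2,-11 \right)} + 199}{28 + 368} = \frac{-2 + 199}{28 + 368} = \frac{197}{396}$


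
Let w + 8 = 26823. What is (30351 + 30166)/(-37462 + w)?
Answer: -60517/10647 ≈ -5.6839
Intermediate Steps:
w = 26815 (w = -8 + 26823 = 26815)
(30351 + 30166)/(-37462 + w) = (30351 + 30166)/(-37462 + 26815) = 60517/(-10647) = 60517*(-1/10647) = -60517/10647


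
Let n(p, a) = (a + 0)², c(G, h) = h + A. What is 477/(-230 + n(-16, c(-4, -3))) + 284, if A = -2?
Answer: 57743/205 ≈ 281.67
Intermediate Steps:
c(G, h) = -2 + h (c(G, h) = h - 2 = -2 + h)
n(p, a) = a²
477/(-230 + n(-16, c(-4, -3))) + 284 = 477/(-230 + (-2 - 3)²) + 284 = 477/(-230 + (-5)²) + 284 = 477/(-230 + 25) + 284 = 477/(-205) + 284 = 477*(-1/205) + 284 = -477/205 + 284 = 57743/205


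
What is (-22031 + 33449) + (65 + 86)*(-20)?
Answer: 8398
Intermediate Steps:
(-22031 + 33449) + (65 + 86)*(-20) = 11418 + 151*(-20) = 11418 - 3020 = 8398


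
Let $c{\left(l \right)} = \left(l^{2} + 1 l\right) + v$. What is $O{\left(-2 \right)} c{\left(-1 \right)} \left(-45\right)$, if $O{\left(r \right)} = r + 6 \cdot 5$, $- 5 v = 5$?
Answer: $1260$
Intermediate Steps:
$v = -1$ ($v = \left(- \frac{1}{5}\right) 5 = -1$)
$O{\left(r \right)} = 30 + r$ ($O{\left(r \right)} = r + 30 = 30 + r$)
$c{\left(l \right)} = -1 + l + l^{2}$ ($c{\left(l \right)} = \left(l^{2} + 1 l\right) - 1 = \left(l^{2} + l\right) - 1 = \left(l + l^{2}\right) - 1 = -1 + l + l^{2}$)
$O{\left(-2 \right)} c{\left(-1 \right)} \left(-45\right) = \left(30 - 2\right) \left(-1 - 1 + \left(-1\right)^{2}\right) \left(-45\right) = 28 \left(-1 - 1 + 1\right) \left(-45\right) = 28 \left(-1\right) \left(-45\right) = \left(-28\right) \left(-45\right) = 1260$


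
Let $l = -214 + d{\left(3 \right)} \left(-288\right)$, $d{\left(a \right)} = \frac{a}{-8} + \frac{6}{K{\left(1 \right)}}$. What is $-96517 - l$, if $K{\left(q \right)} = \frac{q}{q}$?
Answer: $-94683$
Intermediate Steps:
$K{\left(q \right)} = 1$
$d{\left(a \right)} = 6 - \frac{a}{8}$ ($d{\left(a \right)} = \frac{a}{-8} + \frac{6}{1} = a \left(- \frac{1}{8}\right) + 6 \cdot 1 = - \frac{a}{8} + 6 = 6 - \frac{a}{8}$)
$l = -1834$ ($l = -214 + \left(6 - \frac{3}{8}\right) \left(-288\right) = -214 + \frac{45}{8} \left(-288\right) = -214 - 1620 = -1834$)
$-96517 - l = -96517 - -1834 = -96517 + 1834 = -94683$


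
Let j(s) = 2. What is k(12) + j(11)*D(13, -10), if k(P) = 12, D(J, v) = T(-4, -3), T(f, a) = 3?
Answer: 18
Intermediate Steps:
D(J, v) = 3
k(12) + j(11)*D(13, -10) = 12 + 2*3 = 12 + 6 = 18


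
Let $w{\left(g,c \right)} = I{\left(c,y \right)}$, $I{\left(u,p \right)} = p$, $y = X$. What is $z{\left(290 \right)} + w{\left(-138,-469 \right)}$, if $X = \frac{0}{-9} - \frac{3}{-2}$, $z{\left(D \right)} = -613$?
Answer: $- \frac{1223}{2} \approx -611.5$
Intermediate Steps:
$X = \frac{3}{2}$ ($X = 0 \left(- \frac{1}{9}\right) - - \frac{3}{2} = 0 + \frac{3}{2} = \frac{3}{2} \approx 1.5$)
$y = \frac{3}{2} \approx 1.5$
$w{\left(g,c \right)} = \frac{3}{2}$
$z{\left(290 \right)} + w{\left(-138,-469 \right)} = -613 + \frac{3}{2} = - \frac{1223}{2}$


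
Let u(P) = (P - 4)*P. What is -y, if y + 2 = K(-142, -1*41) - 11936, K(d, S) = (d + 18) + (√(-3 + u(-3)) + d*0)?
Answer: 12062 - 3*√2 ≈ 12058.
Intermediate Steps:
u(P) = P*(-4 + P) (u(P) = (-4 + P)*P = P*(-4 + P))
K(d, S) = 18 + d + 3*√2 (K(d, S) = (d + 18) + (√(-3 - 3*(-4 - 3)) + d*0) = (18 + d) + (√(-3 - 3*(-7)) + 0) = (18 + d) + (√(-3 + 21) + 0) = (18 + d) + (√18 + 0) = (18 + d) + (3*√2 + 0) = (18 + d) + 3*√2 = 18 + d + 3*√2)
y = -12062 + 3*√2 (y = -2 + ((18 - 142 + 3*√2) - 11936) = -2 + ((-124 + 3*√2) - 11936) = -2 + (-12060 + 3*√2) = -12062 + 3*√2 ≈ -12058.)
-y = -(-12062 + 3*√2) = 12062 - 3*√2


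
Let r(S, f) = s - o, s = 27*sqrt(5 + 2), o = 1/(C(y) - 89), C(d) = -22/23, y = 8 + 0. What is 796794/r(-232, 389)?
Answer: -18958518039/10922361427 + 46046943183159*sqrt(7)/10922361427 ≈ 11152.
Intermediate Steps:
y = 8
C(d) = -22/23 (C(d) = -22*1/23 = -22/23)
o = -23/2069 (o = 1/(-22/23 - 89) = 1/(-2069/23) = -23/2069 ≈ -0.011116)
s = 27*sqrt(7) ≈ 71.435
r(S, f) = 23/2069 + 27*sqrt(7) (r(S, f) = 27*sqrt(7) - 1*(-23/2069) = 27*sqrt(7) + 23/2069 = 23/2069 + 27*sqrt(7))
796794/r(-232, 389) = 796794/(23/2069 + 27*sqrt(7))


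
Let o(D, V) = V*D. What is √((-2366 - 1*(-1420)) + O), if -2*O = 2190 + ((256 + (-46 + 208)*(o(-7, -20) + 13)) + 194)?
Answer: I*√14659 ≈ 121.07*I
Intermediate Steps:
o(D, V) = D*V
O = -13713 (O = -(2190 + ((256 + (-46 + 208)*(-7*(-20) + 13)) + 194))/2 = -(2190 + ((256 + 162*(140 + 13)) + 194))/2 = -(2190 + ((256 + 162*153) + 194))/2 = -(2190 + ((256 + 24786) + 194))/2 = -(2190 + (25042 + 194))/2 = -(2190 + 25236)/2 = -½*27426 = -13713)
√((-2366 - 1*(-1420)) + O) = √((-2366 - 1*(-1420)) - 13713) = √((-2366 + 1420) - 13713) = √(-946 - 13713) = √(-14659) = I*√14659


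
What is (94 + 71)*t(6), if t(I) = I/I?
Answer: 165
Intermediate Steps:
t(I) = 1
(94 + 71)*t(6) = (94 + 71)*1 = 165*1 = 165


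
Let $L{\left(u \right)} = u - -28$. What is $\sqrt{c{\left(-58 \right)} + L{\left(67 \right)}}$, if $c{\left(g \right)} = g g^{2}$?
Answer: $i \sqrt{195017} \approx 441.61 i$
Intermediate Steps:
$c{\left(g \right)} = g^{3}$
$L{\left(u \right)} = 28 + u$ ($L{\left(u \right)} = u + 28 = 28 + u$)
$\sqrt{c{\left(-58 \right)} + L{\left(67 \right)}} = \sqrt{\left(-58\right)^{3} + \left(28 + 67\right)} = \sqrt{-195112 + 95} = \sqrt{-195017} = i \sqrt{195017}$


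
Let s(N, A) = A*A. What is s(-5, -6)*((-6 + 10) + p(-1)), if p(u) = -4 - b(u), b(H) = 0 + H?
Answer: 36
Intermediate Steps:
b(H) = H
s(N, A) = A²
p(u) = -4 - u
s(-5, -6)*((-6 + 10) + p(-1)) = (-6)²*((-6 + 10) + (-4 - 1*(-1))) = 36*(4 + (-4 + 1)) = 36*(4 - 3) = 36*1 = 36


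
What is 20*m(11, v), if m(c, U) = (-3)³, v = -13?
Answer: -540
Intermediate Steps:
m(c, U) = -27
20*m(11, v) = 20*(-27) = -540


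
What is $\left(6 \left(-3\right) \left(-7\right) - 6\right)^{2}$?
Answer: $14400$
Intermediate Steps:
$\left(6 \left(-3\right) \left(-7\right) - 6\right)^{2} = \left(\left(-18\right) \left(-7\right) - 6\right)^{2} = \left(126 - 6\right)^{2} = 120^{2} = 14400$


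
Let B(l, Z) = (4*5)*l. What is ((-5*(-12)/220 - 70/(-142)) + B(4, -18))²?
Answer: 3978834084/609961 ≈ 6523.1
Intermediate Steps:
B(l, Z) = 20*l
((-5*(-12)/220 - 70/(-142)) + B(4, -18))² = ((-5*(-12)/220 - 70/(-142)) + 20*4)² = ((60*(1/220) - 70*(-1/142)) + 80)² = ((3/11 + 35/71) + 80)² = (598/781 + 80)² = (63078/781)² = 3978834084/609961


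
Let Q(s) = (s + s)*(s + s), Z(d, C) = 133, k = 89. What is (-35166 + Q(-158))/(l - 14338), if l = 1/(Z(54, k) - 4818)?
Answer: -303072650/67173531 ≈ -4.5118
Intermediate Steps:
Q(s) = 4*s² (Q(s) = (2*s)*(2*s) = 4*s²)
l = -1/4685 (l = 1/(133 - 4818) = 1/(-4685) = -1/4685 ≈ -0.00021345)
(-35166 + Q(-158))/(l - 14338) = (-35166 + 4*(-158)²)/(-1/4685 - 14338) = (-35166 + 4*24964)/(-67173531/4685) = (-35166 + 99856)*(-4685/67173531) = 64690*(-4685/67173531) = -303072650/67173531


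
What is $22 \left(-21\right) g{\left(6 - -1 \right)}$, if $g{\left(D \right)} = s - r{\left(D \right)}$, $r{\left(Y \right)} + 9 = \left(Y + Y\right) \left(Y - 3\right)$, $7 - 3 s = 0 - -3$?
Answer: $21098$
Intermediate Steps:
$s = \frac{4}{3}$ ($s = \frac{7}{3} - \frac{0 - -3}{3} = \frac{7}{3} - \frac{0 + 3}{3} = \frac{7}{3} - 1 = \frac{4}{3} \approx 1.3333$)
$r{\left(Y \right)} = -9 + 2 Y \left(-3 + Y\right)$ ($r{\left(Y \right)} = -9 + \left(Y + Y\right) \left(Y - 3\right) = -9 + 2 Y \left(-3 + Y\right)$)
$g{\left(D \right)} = \frac{31}{3} - 2 D^{2} + 6 D$ ($g{\left(D \right)} = \frac{4}{3} - \left(-9 - 6 D + 2 D^{2}\right) = \frac{4}{3} + \left(9 - 2 D^{2} + 6 D\right) = \frac{31}{3} - 2 D^{2} + 6 D$)
$22 \left(-21\right) g{\left(6 - -1 \right)} = 22 \left(-21\right) \left(\frac{31}{3} - 2 \left(6 - -1\right)^{2} + 6 \left(6 - -1\right)\right) = - 462 \left(\frac{31}{3} - 2 \left(6 + 1\right)^{2} + 6 \left(6 + 1\right)\right) = - 462 \left(\frac{31}{3} - 2 \cdot 7^{2} + 6 \cdot 7\right) = - 462 \left(\frac{31}{3} - 98 + 42\right) = \left(-462\right) \left(- \frac{137}{3}\right) = 21098$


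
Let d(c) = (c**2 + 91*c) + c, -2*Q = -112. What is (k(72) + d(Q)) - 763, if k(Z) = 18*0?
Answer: 7525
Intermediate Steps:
k(Z) = 0
Q = 56 (Q = -1/2*(-112) = 56)
d(c) = c**2 + 92*c
(k(72) + d(Q)) - 763 = (0 + 56*(92 + 56)) - 763 = (0 + 56*148) - 763 = (0 + 8288) - 763 = 8288 - 763 = 7525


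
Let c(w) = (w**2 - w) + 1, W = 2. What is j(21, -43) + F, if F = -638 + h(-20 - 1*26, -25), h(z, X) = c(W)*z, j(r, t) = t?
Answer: -819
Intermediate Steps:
c(w) = 1 + w**2 - w
h(z, X) = 3*z (h(z, X) = (1 + 2**2 - 1*2)*z = (1 + 4 - 2)*z = 3*z)
F = -776 (F = -638 + 3*(-20 - 1*26) = -638 + 3*(-20 - 26) = -638 + 3*(-46) = -638 - 138 = -776)
j(21, -43) + F = -43 - 776 = -819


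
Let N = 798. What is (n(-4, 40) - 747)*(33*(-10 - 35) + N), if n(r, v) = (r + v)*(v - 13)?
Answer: -154575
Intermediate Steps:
n(r, v) = (-13 + v)*(r + v) (n(r, v) = (r + v)*(-13 + v) = (-13 + v)*(r + v))
(n(-4, 40) - 747)*(33*(-10 - 35) + N) = ((40² - 13*(-4) - 13*40 - 4*40) - 747)*(33*(-10 - 35) + 798) = ((1600 + 52 - 520 - 160) - 747)*(33*(-45) + 798) = (972 - 747)*(-1485 + 798) = 225*(-687) = -154575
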